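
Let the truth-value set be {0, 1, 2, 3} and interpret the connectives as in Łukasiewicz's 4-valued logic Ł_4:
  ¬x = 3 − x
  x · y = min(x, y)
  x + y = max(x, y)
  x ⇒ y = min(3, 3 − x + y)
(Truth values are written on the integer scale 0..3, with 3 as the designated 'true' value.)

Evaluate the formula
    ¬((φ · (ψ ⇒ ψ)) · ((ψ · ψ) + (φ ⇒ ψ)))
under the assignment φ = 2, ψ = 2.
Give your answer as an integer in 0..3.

ψ ⇒ ψ = 2 ⇒ 2 = 3
φ · (ψ ⇒ ψ) = 2 · 3 = 2
ψ · ψ = 2 · 2 = 2
φ ⇒ ψ = 2 ⇒ 2 = 3
(ψ · ψ) + (φ ⇒ ψ) = 2 + 3 = 3
(φ · (ψ ⇒ ψ)) · ((ψ · ψ) + (φ ⇒ ψ)) = 2 · 3 = 2
¬((φ · (ψ ⇒ ψ)) · ((ψ · ψ) + (φ ⇒ ψ))) = ¬2 = 1

1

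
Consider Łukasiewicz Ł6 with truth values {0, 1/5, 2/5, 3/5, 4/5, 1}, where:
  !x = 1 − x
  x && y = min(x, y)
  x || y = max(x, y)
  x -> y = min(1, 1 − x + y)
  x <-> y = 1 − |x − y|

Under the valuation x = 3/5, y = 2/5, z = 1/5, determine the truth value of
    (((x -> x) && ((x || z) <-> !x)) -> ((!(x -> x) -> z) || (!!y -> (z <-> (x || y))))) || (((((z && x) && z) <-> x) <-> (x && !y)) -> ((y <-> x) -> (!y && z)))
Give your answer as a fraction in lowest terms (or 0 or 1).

x -> x = 3/5 -> 3/5 = 1
x || z = 3/5 || 1/5 = 3/5
!x = !3/5 = 2/5
(x || z) <-> !x = 3/5 <-> 2/5 = 4/5
(x -> x) && ((x || z) <-> !x) = 1 && 4/5 = 4/5
x -> x = 3/5 -> 3/5 = 1
!(x -> x) = !1 = 0
!(x -> x) -> z = 0 -> 1/5 = 1
!y = !2/5 = 3/5
!!y = !3/5 = 2/5
x || y = 3/5 || 2/5 = 3/5
z <-> (x || y) = 1/5 <-> 3/5 = 3/5
!!y -> (z <-> (x || y)) = 2/5 -> 3/5 = 1
(!(x -> x) -> z) || (!!y -> (z <-> (x || y))) = 1 || 1 = 1
((x -> x) && ((x || z) <-> !x)) -> ((!(x -> x) -> z) || (!!y -> (z <-> (x || y)))) = 4/5 -> 1 = 1
z && x = 1/5 && 3/5 = 1/5
(z && x) && z = 1/5 && 1/5 = 1/5
((z && x) && z) <-> x = 1/5 <-> 3/5 = 3/5
!y = !2/5 = 3/5
x && !y = 3/5 && 3/5 = 3/5
(((z && x) && z) <-> x) <-> (x && !y) = 3/5 <-> 3/5 = 1
y <-> x = 2/5 <-> 3/5 = 4/5
!y = !2/5 = 3/5
!y && z = 3/5 && 1/5 = 1/5
(y <-> x) -> (!y && z) = 4/5 -> 1/5 = 2/5
((((z && x) && z) <-> x) <-> (x && !y)) -> ((y <-> x) -> (!y && z)) = 1 -> 2/5 = 2/5
(((x -> x) && ((x || z) <-> !x)) -> ((!(x -> x) -> z) || (!!y -> (z <-> (x || y))))) || (((((z && x) && z) <-> x) <-> (x && !y)) -> ((y <-> x) -> (!y && z))) = 1 || 2/5 = 1

1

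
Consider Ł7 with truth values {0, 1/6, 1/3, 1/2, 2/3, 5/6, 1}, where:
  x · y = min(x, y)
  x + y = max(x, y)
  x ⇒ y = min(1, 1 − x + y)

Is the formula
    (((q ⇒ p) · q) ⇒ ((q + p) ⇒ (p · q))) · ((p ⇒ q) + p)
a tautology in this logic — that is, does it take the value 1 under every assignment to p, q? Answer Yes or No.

No

Counterexample: take p = 1/6, q = 0.
q ⇒ p = 0 ⇒ 1/6 = 1
(q ⇒ p) · q = 1 · 0 = 0
q + p = 0 + 1/6 = 1/6
p · q = 1/6 · 0 = 0
(q + p) ⇒ (p · q) = 1/6 ⇒ 0 = 5/6
((q ⇒ p) · q) ⇒ ((q + p) ⇒ (p · q)) = 0 ⇒ 5/6 = 1
p ⇒ q = 1/6 ⇒ 0 = 5/6
(p ⇒ q) + p = 5/6 + 1/6 = 5/6
(((q ⇒ p) · q) ⇒ ((q + p) ⇒ (p · q))) · ((p ⇒ q) + p) = 1 · 5/6 = 5/6
This gives 5/6 ≠ 1.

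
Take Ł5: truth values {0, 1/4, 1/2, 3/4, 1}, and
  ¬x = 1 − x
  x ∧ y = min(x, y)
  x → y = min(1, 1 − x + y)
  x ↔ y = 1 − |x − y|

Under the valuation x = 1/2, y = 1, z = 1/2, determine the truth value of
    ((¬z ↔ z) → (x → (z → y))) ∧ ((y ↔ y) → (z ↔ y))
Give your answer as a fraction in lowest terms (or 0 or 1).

¬z = ¬1/2 = 1/2
¬z ↔ z = 1/2 ↔ 1/2 = 1
z → y = 1/2 → 1 = 1
x → (z → y) = 1/2 → 1 = 1
(¬z ↔ z) → (x → (z → y)) = 1 → 1 = 1
y ↔ y = 1 ↔ 1 = 1
z ↔ y = 1/2 ↔ 1 = 1/2
(y ↔ y) → (z ↔ y) = 1 → 1/2 = 1/2
((¬z ↔ z) → (x → (z → y))) ∧ ((y ↔ y) → (z ↔ y)) = 1 ∧ 1/2 = 1/2

1/2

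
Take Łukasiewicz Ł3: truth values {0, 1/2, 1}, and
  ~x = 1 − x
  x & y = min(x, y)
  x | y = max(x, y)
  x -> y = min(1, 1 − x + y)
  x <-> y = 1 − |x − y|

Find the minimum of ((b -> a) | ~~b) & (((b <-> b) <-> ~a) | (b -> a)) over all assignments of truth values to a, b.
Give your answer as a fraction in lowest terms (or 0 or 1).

Take a = 0, b = 1/2:
b -> a = 1/2 -> 0 = 1/2
~b = ~1/2 = 1/2
~~b = ~1/2 = 1/2
(b -> a) | ~~b = 1/2 | 1/2 = 1/2
b <-> b = 1/2 <-> 1/2 = 1
~a = ~0 = 1
(b <-> b) <-> ~a = 1 <-> 1 = 1
b -> a = 1/2 -> 0 = 1/2
((b <-> b) <-> ~a) | (b -> a) = 1 | 1/2 = 1
((b -> a) | ~~b) & (((b <-> b) <-> ~a) | (b -> a)) = 1/2 & 1 = 1/2
No assignment yields a value below 1/2, so this is the minimum.

1/2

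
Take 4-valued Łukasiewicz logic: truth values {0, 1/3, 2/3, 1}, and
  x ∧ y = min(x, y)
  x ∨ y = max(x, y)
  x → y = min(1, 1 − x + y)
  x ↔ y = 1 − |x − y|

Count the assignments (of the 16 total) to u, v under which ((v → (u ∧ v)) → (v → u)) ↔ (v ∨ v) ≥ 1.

u = 0, v = 0 ↦ 0  <
u = 0, v = 1/3 ↦ 1/3  <
u = 0, v = 2/3 ↦ 2/3  <
u = 0, v = 1 ↦ 1  ≥
u = 1/3, v = 0 ↦ 0  <
u = 1/3, v = 1/3 ↦ 1/3  <
u = 1/3, v = 2/3 ↦ 2/3  <
u = 1/3, v = 1 ↦ 1  ≥
u = 2/3, v = 0 ↦ 0  <
u = 2/3, v = 1/3 ↦ 1/3  <
u = 2/3, v = 2/3 ↦ 2/3  <
u = 2/3, v = 1 ↦ 1  ≥
u = 1, v = 0 ↦ 0  <
u = 1, v = 1/3 ↦ 1/3  <
u = 1, v = 2/3 ↦ 2/3  <
u = 1, v = 1 ↦ 1  ≥
So 4 of the 16 assignments meet the threshold.

4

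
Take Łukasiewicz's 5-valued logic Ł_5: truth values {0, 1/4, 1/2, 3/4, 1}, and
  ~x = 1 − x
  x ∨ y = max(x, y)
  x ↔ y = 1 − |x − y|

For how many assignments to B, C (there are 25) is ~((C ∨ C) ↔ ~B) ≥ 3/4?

6

value 1: 2 assignments (counts)
value 3/4: 4 assignments (counts)
value 1/2: 6 assignments
value 1/4: 8 assignments
value 0: 5 assignments
So 6 of the 25 assignments meet the threshold.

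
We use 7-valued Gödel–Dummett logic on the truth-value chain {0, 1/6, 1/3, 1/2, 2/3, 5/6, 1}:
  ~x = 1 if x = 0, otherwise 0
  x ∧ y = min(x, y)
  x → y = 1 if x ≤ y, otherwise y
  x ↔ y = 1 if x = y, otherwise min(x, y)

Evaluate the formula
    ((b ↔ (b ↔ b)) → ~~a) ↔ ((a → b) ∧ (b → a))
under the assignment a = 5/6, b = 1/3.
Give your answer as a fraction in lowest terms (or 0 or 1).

b ↔ b = 1/3 ↔ 1/3 = 1
b ↔ (b ↔ b) = 1/3 ↔ 1 = 1/3
~a = ~5/6 = 0
~~a = ~0 = 1
(b ↔ (b ↔ b)) → ~~a = 1/3 → 1 = 1
a → b = 5/6 → 1/3 = 1/3
b → a = 1/3 → 5/6 = 1
(a → b) ∧ (b → a) = 1/3 ∧ 1 = 1/3
((b ↔ (b ↔ b)) → ~~a) ↔ ((a → b) ∧ (b → a)) = 1 ↔ 1/3 = 1/3

1/3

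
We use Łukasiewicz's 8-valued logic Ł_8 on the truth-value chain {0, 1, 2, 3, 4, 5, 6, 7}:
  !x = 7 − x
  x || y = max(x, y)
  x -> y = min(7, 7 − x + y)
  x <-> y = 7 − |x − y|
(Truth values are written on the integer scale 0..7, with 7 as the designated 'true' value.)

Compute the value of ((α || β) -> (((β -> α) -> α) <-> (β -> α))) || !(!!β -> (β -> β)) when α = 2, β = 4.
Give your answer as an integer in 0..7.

7

α || β = 2 || 4 = 4
β -> α = 4 -> 2 = 5
(β -> α) -> α = 5 -> 2 = 4
β -> α = 4 -> 2 = 5
((β -> α) -> α) <-> (β -> α) = 4 <-> 5 = 6
(α || β) -> (((β -> α) -> α) <-> (β -> α)) = 4 -> 6 = 7
!β = !4 = 3
!!β = !3 = 4
β -> β = 4 -> 4 = 7
!!β -> (β -> β) = 4 -> 7 = 7
!(!!β -> (β -> β)) = !7 = 0
((α || β) -> (((β -> α) -> α) <-> (β -> α))) || !(!!β -> (β -> β)) = 7 || 0 = 7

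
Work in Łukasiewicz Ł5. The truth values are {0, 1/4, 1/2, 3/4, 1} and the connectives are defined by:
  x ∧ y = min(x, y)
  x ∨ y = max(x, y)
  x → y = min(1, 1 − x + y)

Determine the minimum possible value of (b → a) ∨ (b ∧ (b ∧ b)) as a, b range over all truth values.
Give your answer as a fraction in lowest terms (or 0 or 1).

1/2

Take a = 0, b = 1/2:
b → a = 1/2 → 0 = 1/2
b ∧ b = 1/2 ∧ 1/2 = 1/2
b ∧ (b ∧ b) = 1/2 ∧ 1/2 = 1/2
(b → a) ∨ (b ∧ (b ∧ b)) = 1/2 ∨ 1/2 = 1/2
No assignment yields a value below 1/2, so this is the minimum.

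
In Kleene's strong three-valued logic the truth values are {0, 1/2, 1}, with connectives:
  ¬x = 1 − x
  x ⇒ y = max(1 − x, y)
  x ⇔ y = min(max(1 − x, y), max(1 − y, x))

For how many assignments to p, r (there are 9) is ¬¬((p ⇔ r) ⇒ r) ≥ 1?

4

p = 0, r = 0 ↦ 0  <
p = 0, r = 1/2 ↦ 1/2  <
p = 0, r = 1 ↦ 1  ≥
p = 1/2, r = 0 ↦ 1/2  <
p = 1/2, r = 1/2 ↦ 1/2  <
p = 1/2, r = 1 ↦ 1  ≥
p = 1, r = 0 ↦ 1  ≥
p = 1, r = 1/2 ↦ 1/2  <
p = 1, r = 1 ↦ 1  ≥
So 4 of the 9 assignments meet the threshold.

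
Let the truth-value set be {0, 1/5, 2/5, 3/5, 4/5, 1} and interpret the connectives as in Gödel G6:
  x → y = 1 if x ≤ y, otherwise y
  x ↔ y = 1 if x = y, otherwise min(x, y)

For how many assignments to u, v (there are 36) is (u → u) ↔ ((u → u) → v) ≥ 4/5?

12

value 1: 6 assignments (counts)
value 4/5: 6 assignments (counts)
value 3/5: 6 assignments
value 2/5: 6 assignments
value 1/5: 6 assignments
value 0: 6 assignments
So 12 of the 36 assignments meet the threshold.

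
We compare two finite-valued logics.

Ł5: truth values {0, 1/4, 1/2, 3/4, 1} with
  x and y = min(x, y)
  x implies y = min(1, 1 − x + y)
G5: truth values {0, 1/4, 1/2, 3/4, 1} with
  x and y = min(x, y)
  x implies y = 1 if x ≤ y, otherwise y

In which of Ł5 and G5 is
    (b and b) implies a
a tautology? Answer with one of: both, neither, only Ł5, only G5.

neither

In Ł5: at a = 0, b = 1/4 the value is 3/4 — not a tautology.
In G5: at a = 0, b = 1/4 the value is 0 — not a tautology.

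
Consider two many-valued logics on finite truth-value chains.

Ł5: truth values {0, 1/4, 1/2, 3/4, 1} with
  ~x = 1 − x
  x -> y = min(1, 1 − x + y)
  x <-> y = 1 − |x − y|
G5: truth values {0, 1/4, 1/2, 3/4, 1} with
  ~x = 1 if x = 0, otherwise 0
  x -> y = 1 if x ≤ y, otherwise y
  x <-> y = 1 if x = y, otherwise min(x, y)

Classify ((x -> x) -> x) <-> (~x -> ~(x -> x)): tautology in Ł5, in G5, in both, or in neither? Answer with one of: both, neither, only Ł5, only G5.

only Ł5

In Ł5: every assignment gives 1 — tautology.
In G5: at x = 1/4 the value is 1/4 — not a tautology.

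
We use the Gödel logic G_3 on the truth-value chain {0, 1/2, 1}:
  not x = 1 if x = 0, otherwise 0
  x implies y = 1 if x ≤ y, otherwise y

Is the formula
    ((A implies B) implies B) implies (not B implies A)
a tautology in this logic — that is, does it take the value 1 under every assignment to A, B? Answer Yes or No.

Counterexample: take A = 1/2, B = 0.
A implies B = 1/2 implies 0 = 0
(A implies B) implies B = 0 implies 0 = 1
not B = not 0 = 1
not B implies A = 1 implies 1/2 = 1/2
((A implies B) implies B) implies (not B implies A) = 1 implies 1/2 = 1/2
This gives 1/2 ≠ 1.

No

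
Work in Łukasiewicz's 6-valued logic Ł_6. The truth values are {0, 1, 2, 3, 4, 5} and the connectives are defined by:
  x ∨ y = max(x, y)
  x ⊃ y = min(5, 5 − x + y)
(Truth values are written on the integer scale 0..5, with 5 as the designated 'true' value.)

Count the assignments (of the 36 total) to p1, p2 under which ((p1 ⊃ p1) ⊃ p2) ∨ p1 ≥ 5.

11

value 5: 11 assignments (counts)
value 4: 9 assignments
value 3: 7 assignments
value 2: 5 assignments
value 1: 3 assignments
value 0: 1 assignment
So 11 of the 36 assignments meet the threshold.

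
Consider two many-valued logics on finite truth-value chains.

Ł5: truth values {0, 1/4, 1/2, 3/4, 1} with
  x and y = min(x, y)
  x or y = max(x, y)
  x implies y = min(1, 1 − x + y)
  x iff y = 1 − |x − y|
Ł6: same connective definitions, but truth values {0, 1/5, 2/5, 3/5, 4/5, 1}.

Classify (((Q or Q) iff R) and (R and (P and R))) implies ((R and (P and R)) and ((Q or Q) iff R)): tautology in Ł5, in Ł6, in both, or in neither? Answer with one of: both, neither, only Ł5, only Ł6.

In Ł5: every assignment gives 1 — tautology.
In Ł6: every assignment gives 1 — tautology.

both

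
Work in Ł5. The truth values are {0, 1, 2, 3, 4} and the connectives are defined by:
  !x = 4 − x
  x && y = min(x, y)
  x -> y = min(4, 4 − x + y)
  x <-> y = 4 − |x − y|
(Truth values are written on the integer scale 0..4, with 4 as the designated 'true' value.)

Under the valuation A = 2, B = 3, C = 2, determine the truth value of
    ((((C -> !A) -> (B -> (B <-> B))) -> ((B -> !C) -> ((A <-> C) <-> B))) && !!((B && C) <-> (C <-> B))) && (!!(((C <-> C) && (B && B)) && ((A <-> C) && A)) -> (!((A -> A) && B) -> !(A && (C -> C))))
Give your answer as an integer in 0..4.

3

!A = !2 = 2
C -> !A = 2 -> 2 = 4
B <-> B = 3 <-> 3 = 4
B -> (B <-> B) = 3 -> 4 = 4
(C -> !A) -> (B -> (B <-> B)) = 4 -> 4 = 4
!C = !2 = 2
B -> !C = 3 -> 2 = 3
A <-> C = 2 <-> 2 = 4
(A <-> C) <-> B = 4 <-> 3 = 3
(B -> !C) -> ((A <-> C) <-> B) = 3 -> 3 = 4
((C -> !A) -> (B -> (B <-> B))) -> ((B -> !C) -> ((A <-> C) <-> B)) = 4 -> 4 = 4
B && C = 3 && 2 = 2
C <-> B = 2 <-> 3 = 3
(B && C) <-> (C <-> B) = 2 <-> 3 = 3
!((B && C) <-> (C <-> B)) = !3 = 1
!!((B && C) <-> (C <-> B)) = !1 = 3
(((C -> !A) -> (B -> (B <-> B))) -> ((B -> !C) -> ((A <-> C) <-> B))) && !!((B && C) <-> (C <-> B)) = 4 && 3 = 3
C <-> C = 2 <-> 2 = 4
B && B = 3 && 3 = 3
(C <-> C) && (B && B) = 4 && 3 = 3
A <-> C = 2 <-> 2 = 4
(A <-> C) && A = 4 && 2 = 2
((C <-> C) && (B && B)) && ((A <-> C) && A) = 3 && 2 = 2
!(((C <-> C) && (B && B)) && ((A <-> C) && A)) = !2 = 2
!!(((C <-> C) && (B && B)) && ((A <-> C) && A)) = !2 = 2
A -> A = 2 -> 2 = 4
(A -> A) && B = 4 && 3 = 3
!((A -> A) && B) = !3 = 1
C -> C = 2 -> 2 = 4
A && (C -> C) = 2 && 4 = 2
!(A && (C -> C)) = !2 = 2
!((A -> A) && B) -> !(A && (C -> C)) = 1 -> 2 = 4
!!(((C <-> C) && (B && B)) && ((A <-> C) && A)) -> (!((A -> A) && B) -> !(A && (C -> C))) = 2 -> 4 = 4
((((C -> !A) -> (B -> (B <-> B))) -> ((B -> !C) -> ((A <-> C) <-> B))) && !!((B && C) <-> (C <-> B))) && (!!(((C <-> C) && (B && B)) && ((A <-> C) && A)) -> (!((A -> A) && B) -> !(A && (C -> C)))) = 3 && 4 = 3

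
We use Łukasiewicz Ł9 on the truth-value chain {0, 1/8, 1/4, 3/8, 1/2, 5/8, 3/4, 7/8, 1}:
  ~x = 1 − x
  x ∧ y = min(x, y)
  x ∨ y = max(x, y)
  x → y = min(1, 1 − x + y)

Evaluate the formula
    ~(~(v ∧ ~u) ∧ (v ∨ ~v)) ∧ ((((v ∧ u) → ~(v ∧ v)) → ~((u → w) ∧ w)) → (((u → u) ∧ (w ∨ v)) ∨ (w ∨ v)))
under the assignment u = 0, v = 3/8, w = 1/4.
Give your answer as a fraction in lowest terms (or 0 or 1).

~u = ~0 = 1
v ∧ ~u = 3/8 ∧ 1 = 3/8
~(v ∧ ~u) = ~3/8 = 5/8
~v = ~3/8 = 5/8
v ∨ ~v = 3/8 ∨ 5/8 = 5/8
~(v ∧ ~u) ∧ (v ∨ ~v) = 5/8 ∧ 5/8 = 5/8
~(~(v ∧ ~u) ∧ (v ∨ ~v)) = ~5/8 = 3/8
v ∧ u = 3/8 ∧ 0 = 0
v ∧ v = 3/8 ∧ 3/8 = 3/8
~(v ∧ v) = ~3/8 = 5/8
(v ∧ u) → ~(v ∧ v) = 0 → 5/8 = 1
u → w = 0 → 1/4 = 1
(u → w) ∧ w = 1 ∧ 1/4 = 1/4
~((u → w) ∧ w) = ~1/4 = 3/4
((v ∧ u) → ~(v ∧ v)) → ~((u → w) ∧ w) = 1 → 3/4 = 3/4
u → u = 0 → 0 = 1
w ∨ v = 1/4 ∨ 3/8 = 3/8
(u → u) ∧ (w ∨ v) = 1 ∧ 3/8 = 3/8
w ∨ v = 1/4 ∨ 3/8 = 3/8
((u → u) ∧ (w ∨ v)) ∨ (w ∨ v) = 3/8 ∨ 3/8 = 3/8
(((v ∧ u) → ~(v ∧ v)) → ~((u → w) ∧ w)) → (((u → u) ∧ (w ∨ v)) ∨ (w ∨ v)) = 3/4 → 3/8 = 5/8
~(~(v ∧ ~u) ∧ (v ∨ ~v)) ∧ ((((v ∧ u) → ~(v ∧ v)) → ~((u → w) ∧ w)) → (((u → u) ∧ (w ∨ v)) ∨ (w ∨ v))) = 3/8 ∧ 5/8 = 3/8

3/8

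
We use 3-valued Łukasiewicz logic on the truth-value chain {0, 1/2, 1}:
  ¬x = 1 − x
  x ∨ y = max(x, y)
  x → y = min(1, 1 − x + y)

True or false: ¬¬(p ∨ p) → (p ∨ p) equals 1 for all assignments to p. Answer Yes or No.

Yes

p = 0 ↦ 1
p = 1/2 ↦ 1
p = 1 ↦ 1
Every assignment gives a value ≥ 1.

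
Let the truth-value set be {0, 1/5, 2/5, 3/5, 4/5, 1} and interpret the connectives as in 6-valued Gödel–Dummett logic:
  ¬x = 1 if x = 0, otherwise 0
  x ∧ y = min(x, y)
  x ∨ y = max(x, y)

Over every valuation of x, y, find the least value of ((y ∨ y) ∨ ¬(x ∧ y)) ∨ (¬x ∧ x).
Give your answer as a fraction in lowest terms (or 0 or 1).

1/5

Take x = 1/5, y = 1/5:
y ∨ y = 1/5 ∨ 1/5 = 1/5
x ∧ y = 1/5 ∧ 1/5 = 1/5
¬(x ∧ y) = ¬1/5 = 0
(y ∨ y) ∨ ¬(x ∧ y) = 1/5 ∨ 0 = 1/5
¬x = ¬1/5 = 0
¬x ∧ x = 0 ∧ 1/5 = 0
((y ∨ y) ∨ ¬(x ∧ y)) ∨ (¬x ∧ x) = 1/5 ∨ 0 = 1/5
No assignment yields a value below 1/5, so this is the minimum.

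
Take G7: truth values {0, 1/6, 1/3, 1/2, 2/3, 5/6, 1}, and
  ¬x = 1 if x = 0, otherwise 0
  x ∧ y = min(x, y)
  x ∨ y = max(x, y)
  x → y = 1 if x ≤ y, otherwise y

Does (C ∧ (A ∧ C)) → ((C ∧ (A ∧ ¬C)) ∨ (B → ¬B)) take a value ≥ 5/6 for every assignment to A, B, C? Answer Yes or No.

No

Counterexample: take A = 1/6, B = 1/6, C = 1/6.
A ∧ C = 1/6 ∧ 1/6 = 1/6
C ∧ (A ∧ C) = 1/6 ∧ 1/6 = 1/6
¬C = ¬1/6 = 0
A ∧ ¬C = 1/6 ∧ 0 = 0
C ∧ (A ∧ ¬C) = 1/6 ∧ 0 = 0
¬B = ¬1/6 = 0
B → ¬B = 1/6 → 0 = 0
(C ∧ (A ∧ ¬C)) ∨ (B → ¬B) = 0 ∨ 0 = 0
(C ∧ (A ∧ C)) → ((C ∧ (A ∧ ¬C)) ∨ (B → ¬B)) = 1/6 → 0 = 0
This gives 0, which is below 5/6.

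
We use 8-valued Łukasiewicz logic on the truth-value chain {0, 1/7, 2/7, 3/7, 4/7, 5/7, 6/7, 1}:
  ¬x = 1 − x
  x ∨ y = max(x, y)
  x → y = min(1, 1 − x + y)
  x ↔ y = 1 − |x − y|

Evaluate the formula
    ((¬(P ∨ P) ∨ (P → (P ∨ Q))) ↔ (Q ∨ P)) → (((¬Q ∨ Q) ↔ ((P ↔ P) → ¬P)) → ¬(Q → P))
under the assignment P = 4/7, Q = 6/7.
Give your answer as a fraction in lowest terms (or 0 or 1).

6/7

P ∨ P = 4/7 ∨ 4/7 = 4/7
¬(P ∨ P) = ¬4/7 = 3/7
P ∨ Q = 4/7 ∨ 6/7 = 6/7
P → (P ∨ Q) = 4/7 → 6/7 = 1
¬(P ∨ P) ∨ (P → (P ∨ Q)) = 3/7 ∨ 1 = 1
Q ∨ P = 6/7 ∨ 4/7 = 6/7
(¬(P ∨ P) ∨ (P → (P ∨ Q))) ↔ (Q ∨ P) = 1 ↔ 6/7 = 6/7
¬Q = ¬6/7 = 1/7
¬Q ∨ Q = 1/7 ∨ 6/7 = 6/7
P ↔ P = 4/7 ↔ 4/7 = 1
¬P = ¬4/7 = 3/7
(P ↔ P) → ¬P = 1 → 3/7 = 3/7
(¬Q ∨ Q) ↔ ((P ↔ P) → ¬P) = 6/7 ↔ 3/7 = 4/7
Q → P = 6/7 → 4/7 = 5/7
¬(Q → P) = ¬5/7 = 2/7
((¬Q ∨ Q) ↔ ((P ↔ P) → ¬P)) → ¬(Q → P) = 4/7 → 2/7 = 5/7
((¬(P ∨ P) ∨ (P → (P ∨ Q))) ↔ (Q ∨ P)) → (((¬Q ∨ Q) ↔ ((P ↔ P) → ¬P)) → ¬(Q → P)) = 6/7 → 5/7 = 6/7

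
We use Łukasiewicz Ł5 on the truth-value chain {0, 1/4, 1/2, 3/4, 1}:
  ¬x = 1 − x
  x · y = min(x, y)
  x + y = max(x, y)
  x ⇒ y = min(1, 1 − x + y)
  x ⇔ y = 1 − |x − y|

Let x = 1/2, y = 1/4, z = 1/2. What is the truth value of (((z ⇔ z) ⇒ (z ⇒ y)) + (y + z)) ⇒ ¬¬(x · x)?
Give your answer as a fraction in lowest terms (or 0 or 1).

3/4

z ⇔ z = 1/2 ⇔ 1/2 = 1
z ⇒ y = 1/2 ⇒ 1/4 = 3/4
(z ⇔ z) ⇒ (z ⇒ y) = 1 ⇒ 3/4 = 3/4
y + z = 1/4 + 1/2 = 1/2
((z ⇔ z) ⇒ (z ⇒ y)) + (y + z) = 3/4 + 1/2 = 3/4
x · x = 1/2 · 1/2 = 1/2
¬(x · x) = ¬1/2 = 1/2
¬¬(x · x) = ¬1/2 = 1/2
(((z ⇔ z) ⇒ (z ⇒ y)) + (y + z)) ⇒ ¬¬(x · x) = 3/4 ⇒ 1/2 = 3/4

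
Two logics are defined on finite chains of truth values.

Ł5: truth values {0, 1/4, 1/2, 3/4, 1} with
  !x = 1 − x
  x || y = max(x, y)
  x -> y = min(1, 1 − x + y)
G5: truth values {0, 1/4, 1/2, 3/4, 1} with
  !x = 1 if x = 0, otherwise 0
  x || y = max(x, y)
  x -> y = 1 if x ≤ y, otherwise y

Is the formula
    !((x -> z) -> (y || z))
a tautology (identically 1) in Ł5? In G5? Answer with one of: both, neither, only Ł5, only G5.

In Ł5: at x = 0, y = 0, z = 1/4 the value is 3/4 — not a tautology.
In G5: at x = 0, y = 0, z = 1/4 the value is 0 — not a tautology.

neither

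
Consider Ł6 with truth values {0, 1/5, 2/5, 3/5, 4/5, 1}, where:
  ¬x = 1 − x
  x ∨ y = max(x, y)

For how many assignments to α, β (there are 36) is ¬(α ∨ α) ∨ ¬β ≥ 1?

value 1: 11 assignments (counts)
value 4/5: 9 assignments
value 3/5: 7 assignments
value 2/5: 5 assignments
value 1/5: 3 assignments
value 0: 1 assignment
So 11 of the 36 assignments meet the threshold.

11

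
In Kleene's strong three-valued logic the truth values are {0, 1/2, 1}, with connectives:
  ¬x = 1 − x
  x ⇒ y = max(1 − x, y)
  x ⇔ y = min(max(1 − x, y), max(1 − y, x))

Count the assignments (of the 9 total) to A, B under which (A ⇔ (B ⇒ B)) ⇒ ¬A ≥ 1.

A = 0, B = 0 ↦ 1  ≥
A = 0, B = 1/2 ↦ 1  ≥
A = 0, B = 1 ↦ 1  ≥
A = 1/2, B = 0 ↦ 1/2  <
A = 1/2, B = 1/2 ↦ 1/2  <
A = 1/2, B = 1 ↦ 1/2  <
A = 1, B = 0 ↦ 0  <
A = 1, B = 1/2 ↦ 1/2  <
A = 1, B = 1 ↦ 0  <
So 3 of the 9 assignments meet the threshold.

3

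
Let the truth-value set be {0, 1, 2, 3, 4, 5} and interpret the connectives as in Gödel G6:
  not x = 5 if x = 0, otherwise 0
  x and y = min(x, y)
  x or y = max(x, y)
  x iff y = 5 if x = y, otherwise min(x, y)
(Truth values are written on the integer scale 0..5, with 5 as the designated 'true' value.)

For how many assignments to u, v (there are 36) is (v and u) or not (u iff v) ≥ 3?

19

value 5: 11 assignments (counts)
value 4: 3 assignments (counts)
value 3: 5 assignments (counts)
value 2: 7 assignments
value 1: 9 assignments
value 0: 1 assignment
So 19 of the 36 assignments meet the threshold.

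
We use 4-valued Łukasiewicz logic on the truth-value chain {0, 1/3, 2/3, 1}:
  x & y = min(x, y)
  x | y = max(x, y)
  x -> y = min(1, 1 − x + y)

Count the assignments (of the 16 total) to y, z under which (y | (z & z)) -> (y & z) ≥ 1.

y = 0, z = 0 ↦ 1  ≥
y = 0, z = 1/3 ↦ 2/3  <
y = 0, z = 2/3 ↦ 1/3  <
y = 0, z = 1 ↦ 0  <
y = 1/3, z = 0 ↦ 2/3  <
y = 1/3, z = 1/3 ↦ 1  ≥
y = 1/3, z = 2/3 ↦ 2/3  <
y = 1/3, z = 1 ↦ 1/3  <
y = 2/3, z = 0 ↦ 1/3  <
y = 2/3, z = 1/3 ↦ 2/3  <
y = 2/3, z = 2/3 ↦ 1  ≥
y = 2/3, z = 1 ↦ 2/3  <
y = 1, z = 0 ↦ 0  <
y = 1, z = 1/3 ↦ 1/3  <
y = 1, z = 2/3 ↦ 2/3  <
y = 1, z = 1 ↦ 1  ≥
So 4 of the 16 assignments meet the threshold.

4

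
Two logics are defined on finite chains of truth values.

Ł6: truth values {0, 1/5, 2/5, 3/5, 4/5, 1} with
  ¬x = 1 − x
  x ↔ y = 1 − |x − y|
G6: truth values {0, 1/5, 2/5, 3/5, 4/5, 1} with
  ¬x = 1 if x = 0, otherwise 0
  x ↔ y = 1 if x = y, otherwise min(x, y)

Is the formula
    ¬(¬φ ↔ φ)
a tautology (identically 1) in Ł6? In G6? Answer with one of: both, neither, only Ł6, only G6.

only G6

In Ł6: at φ = 1/5 the value is 3/5 — not a tautology.
In G6: every assignment gives 1 — tautology.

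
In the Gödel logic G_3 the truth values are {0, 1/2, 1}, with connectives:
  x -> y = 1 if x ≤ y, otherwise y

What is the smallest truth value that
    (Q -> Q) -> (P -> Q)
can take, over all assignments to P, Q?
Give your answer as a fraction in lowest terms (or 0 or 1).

Take P = 1/2, Q = 0:
Q -> Q = 0 -> 0 = 1
P -> Q = 1/2 -> 0 = 0
(Q -> Q) -> (P -> Q) = 1 -> 0 = 0
No assignment yields a value below 0, so this is the minimum.

0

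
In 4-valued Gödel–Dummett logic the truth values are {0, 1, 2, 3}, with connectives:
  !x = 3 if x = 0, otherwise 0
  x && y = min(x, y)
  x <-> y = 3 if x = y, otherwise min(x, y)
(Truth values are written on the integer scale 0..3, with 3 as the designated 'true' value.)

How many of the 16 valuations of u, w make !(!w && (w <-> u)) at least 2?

u = 0, w = 0 ↦ 0  <
u = 0, w = 1 ↦ 3  ≥
u = 0, w = 2 ↦ 3  ≥
u = 0, w = 3 ↦ 3  ≥
u = 1, w = 0 ↦ 3  ≥
u = 1, w = 1 ↦ 3  ≥
u = 1, w = 2 ↦ 3  ≥
u = 1, w = 3 ↦ 3  ≥
u = 2, w = 0 ↦ 3  ≥
u = 2, w = 1 ↦ 3  ≥
u = 2, w = 2 ↦ 3  ≥
u = 2, w = 3 ↦ 3  ≥
u = 3, w = 0 ↦ 3  ≥
u = 3, w = 1 ↦ 3  ≥
u = 3, w = 2 ↦ 3  ≥
u = 3, w = 3 ↦ 3  ≥
So 15 of the 16 assignments meet the threshold.

15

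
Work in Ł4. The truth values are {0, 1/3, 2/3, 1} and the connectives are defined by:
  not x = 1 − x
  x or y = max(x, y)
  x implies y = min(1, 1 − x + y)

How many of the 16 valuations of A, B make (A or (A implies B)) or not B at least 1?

A = 0, B = 0 ↦ 1  ≥
A = 0, B = 1/3 ↦ 1  ≥
A = 0, B = 2/3 ↦ 1  ≥
A = 0, B = 1 ↦ 1  ≥
A = 1/3, B = 0 ↦ 1  ≥
A = 1/3, B = 1/3 ↦ 1  ≥
A = 1/3, B = 2/3 ↦ 1  ≥
A = 1/3, B = 1 ↦ 1  ≥
A = 2/3, B = 0 ↦ 1  ≥
A = 2/3, B = 1/3 ↦ 2/3  <
A = 2/3, B = 2/3 ↦ 1  ≥
A = 2/3, B = 1 ↦ 1  ≥
A = 1, B = 0 ↦ 1  ≥
A = 1, B = 1/3 ↦ 1  ≥
A = 1, B = 2/3 ↦ 1  ≥
A = 1, B = 1 ↦ 1  ≥
So 15 of the 16 assignments meet the threshold.

15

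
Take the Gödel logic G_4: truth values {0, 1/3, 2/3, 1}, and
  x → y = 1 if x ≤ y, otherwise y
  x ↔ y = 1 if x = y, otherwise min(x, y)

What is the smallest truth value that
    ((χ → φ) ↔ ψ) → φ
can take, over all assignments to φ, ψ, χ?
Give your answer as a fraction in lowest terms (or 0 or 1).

Take φ = 0, ψ = 0, χ = 1/3:
χ → φ = 1/3 → 0 = 0
(χ → φ) ↔ ψ = 0 ↔ 0 = 1
((χ → φ) ↔ ψ) → φ = 1 → 0 = 0
No assignment yields a value below 0, so this is the minimum.

0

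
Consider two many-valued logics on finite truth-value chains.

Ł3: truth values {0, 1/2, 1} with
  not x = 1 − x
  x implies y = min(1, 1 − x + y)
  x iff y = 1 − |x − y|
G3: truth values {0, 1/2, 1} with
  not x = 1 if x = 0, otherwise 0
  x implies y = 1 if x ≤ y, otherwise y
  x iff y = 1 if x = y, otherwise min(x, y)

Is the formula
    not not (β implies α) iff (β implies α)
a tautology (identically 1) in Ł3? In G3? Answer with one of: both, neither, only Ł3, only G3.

In Ł3: every assignment gives 1 — tautology.
In G3: at α = 1/2, β = 1 the value is 1/2 — not a tautology.

only Ł3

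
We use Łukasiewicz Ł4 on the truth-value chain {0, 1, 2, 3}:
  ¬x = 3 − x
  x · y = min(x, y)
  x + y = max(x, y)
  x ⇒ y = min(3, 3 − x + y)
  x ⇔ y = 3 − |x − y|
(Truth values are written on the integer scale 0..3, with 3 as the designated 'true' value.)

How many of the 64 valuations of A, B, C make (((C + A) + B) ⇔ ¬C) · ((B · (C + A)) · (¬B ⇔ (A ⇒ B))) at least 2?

2

value 2: 2 assignments (counts)
value 1: 20 assignments
value 0: 42 assignments
So 2 of the 64 assignments meet the threshold.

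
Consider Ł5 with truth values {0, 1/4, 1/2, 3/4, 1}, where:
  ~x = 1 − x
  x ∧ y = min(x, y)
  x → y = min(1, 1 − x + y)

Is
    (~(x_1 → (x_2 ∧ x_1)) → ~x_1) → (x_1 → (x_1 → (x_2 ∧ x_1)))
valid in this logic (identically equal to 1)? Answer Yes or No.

Yes

At x_1 = 1/4, x_2 = 0, for instance:
x_2 ∧ x_1 = 0 ∧ 1/4 = 0
x_1 → (x_2 ∧ x_1) = 1/4 → 0 = 3/4
~(x_1 → (x_2 ∧ x_1)) = ~3/4 = 1/4
~x_1 = ~1/4 = 3/4
~(x_1 → (x_2 ∧ x_1)) → ~x_1 = 1/4 → 3/4 = 1
x_1 → (x_1 → (x_2 ∧ x_1)) = 1/4 → 3/4 = 1
(~(x_1 → (x_2 ∧ x_1)) → ~x_1) → (x_1 → (x_1 → (x_2 ∧ x_1))) = 1 → 1 = 1
and checking the remaining 24 assignments likewise gives ≥ 1 in every case.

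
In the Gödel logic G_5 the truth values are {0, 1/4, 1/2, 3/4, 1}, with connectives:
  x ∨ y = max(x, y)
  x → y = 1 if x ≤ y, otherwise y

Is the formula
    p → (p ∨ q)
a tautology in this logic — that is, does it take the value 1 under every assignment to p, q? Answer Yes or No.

At p = 1/4, q = 3/4, for instance:
p ∨ q = 1/4 ∨ 3/4 = 3/4
p → (p ∨ q) = 1/4 → 3/4 = 1
and checking the remaining 24 assignments likewise gives ≥ 1 in every case.

Yes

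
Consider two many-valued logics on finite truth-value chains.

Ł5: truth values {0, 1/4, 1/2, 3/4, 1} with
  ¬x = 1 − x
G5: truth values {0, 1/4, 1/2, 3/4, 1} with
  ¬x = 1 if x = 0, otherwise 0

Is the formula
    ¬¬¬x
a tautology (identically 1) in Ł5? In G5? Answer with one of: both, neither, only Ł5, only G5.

neither

In Ł5: at x = 1/4 the value is 3/4 — not a tautology.
In G5: at x = 1/4 the value is 0 — not a tautology.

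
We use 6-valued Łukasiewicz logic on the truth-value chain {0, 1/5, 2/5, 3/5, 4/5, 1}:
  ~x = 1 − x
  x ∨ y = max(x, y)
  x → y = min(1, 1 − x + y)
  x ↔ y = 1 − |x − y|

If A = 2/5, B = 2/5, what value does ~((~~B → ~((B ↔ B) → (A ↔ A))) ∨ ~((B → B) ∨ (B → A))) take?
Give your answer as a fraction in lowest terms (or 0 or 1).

2/5

~B = ~2/5 = 3/5
~~B = ~3/5 = 2/5
B ↔ B = 2/5 ↔ 2/5 = 1
A ↔ A = 2/5 ↔ 2/5 = 1
(B ↔ B) → (A ↔ A) = 1 → 1 = 1
~((B ↔ B) → (A ↔ A)) = ~1 = 0
~~B → ~((B ↔ B) → (A ↔ A)) = 2/5 → 0 = 3/5
B → B = 2/5 → 2/5 = 1
B → A = 2/5 → 2/5 = 1
(B → B) ∨ (B → A) = 1 ∨ 1 = 1
~((B → B) ∨ (B → A)) = ~1 = 0
(~~B → ~((B ↔ B) → (A ↔ A))) ∨ ~((B → B) ∨ (B → A)) = 3/5 ∨ 0 = 3/5
~((~~B → ~((B ↔ B) → (A ↔ A))) ∨ ~((B → B) ∨ (B → A))) = ~3/5 = 2/5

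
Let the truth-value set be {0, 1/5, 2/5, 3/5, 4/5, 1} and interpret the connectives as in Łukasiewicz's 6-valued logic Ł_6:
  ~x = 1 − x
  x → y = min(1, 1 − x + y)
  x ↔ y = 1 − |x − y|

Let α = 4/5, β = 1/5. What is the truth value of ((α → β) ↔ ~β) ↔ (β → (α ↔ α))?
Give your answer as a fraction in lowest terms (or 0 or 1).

α → β = 4/5 → 1/5 = 2/5
~β = ~1/5 = 4/5
(α → β) ↔ ~β = 2/5 ↔ 4/5 = 3/5
α ↔ α = 4/5 ↔ 4/5 = 1
β → (α ↔ α) = 1/5 → 1 = 1
((α → β) ↔ ~β) ↔ (β → (α ↔ α)) = 3/5 ↔ 1 = 3/5

3/5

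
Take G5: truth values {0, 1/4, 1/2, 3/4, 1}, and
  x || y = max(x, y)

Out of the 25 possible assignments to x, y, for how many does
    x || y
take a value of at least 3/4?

16

value 1: 9 assignments (counts)
value 3/4: 7 assignments (counts)
value 1/2: 5 assignments
value 1/4: 3 assignments
value 0: 1 assignment
So 16 of the 25 assignments meet the threshold.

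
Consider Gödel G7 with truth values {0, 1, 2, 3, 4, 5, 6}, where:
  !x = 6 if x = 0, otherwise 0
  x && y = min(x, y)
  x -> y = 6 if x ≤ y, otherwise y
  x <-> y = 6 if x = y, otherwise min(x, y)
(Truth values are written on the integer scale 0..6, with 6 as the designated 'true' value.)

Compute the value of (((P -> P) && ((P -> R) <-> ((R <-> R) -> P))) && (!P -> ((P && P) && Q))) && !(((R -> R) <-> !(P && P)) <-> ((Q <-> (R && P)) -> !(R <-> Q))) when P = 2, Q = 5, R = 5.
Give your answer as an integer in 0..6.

0

P -> P = 2 -> 2 = 6
P -> R = 2 -> 5 = 6
R <-> R = 5 <-> 5 = 6
(R <-> R) -> P = 6 -> 2 = 2
(P -> R) <-> ((R <-> R) -> P) = 6 <-> 2 = 2
(P -> P) && ((P -> R) <-> ((R <-> R) -> P)) = 6 && 2 = 2
!P = !2 = 0
P && P = 2 && 2 = 2
(P && P) && Q = 2 && 5 = 2
!P -> ((P && P) && Q) = 0 -> 2 = 6
((P -> P) && ((P -> R) <-> ((R <-> R) -> P))) && (!P -> ((P && P) && Q)) = 2 && 6 = 2
R -> R = 5 -> 5 = 6
P && P = 2 && 2 = 2
!(P && P) = !2 = 0
(R -> R) <-> !(P && P) = 6 <-> 0 = 0
R && P = 5 && 2 = 2
Q <-> (R && P) = 5 <-> 2 = 2
R <-> Q = 5 <-> 5 = 6
!(R <-> Q) = !6 = 0
(Q <-> (R && P)) -> !(R <-> Q) = 2 -> 0 = 0
((R -> R) <-> !(P && P)) <-> ((Q <-> (R && P)) -> !(R <-> Q)) = 0 <-> 0 = 6
!(((R -> R) <-> !(P && P)) <-> ((Q <-> (R && P)) -> !(R <-> Q))) = !6 = 0
(((P -> P) && ((P -> R) <-> ((R <-> R) -> P))) && (!P -> ((P && P) && Q))) && !(((R -> R) <-> !(P && P)) <-> ((Q <-> (R && P)) -> !(R <-> Q))) = 2 && 0 = 0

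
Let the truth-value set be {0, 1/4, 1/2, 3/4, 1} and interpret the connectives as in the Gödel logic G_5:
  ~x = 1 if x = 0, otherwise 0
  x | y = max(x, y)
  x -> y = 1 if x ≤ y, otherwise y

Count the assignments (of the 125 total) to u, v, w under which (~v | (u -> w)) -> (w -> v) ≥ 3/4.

80

value 1: 75 assignments (counts)
value 3/4: 5 assignments (counts)
value 1/2: 10 assignments
value 1/4: 15 assignments
value 0: 20 assignments
So 80 of the 125 assignments meet the threshold.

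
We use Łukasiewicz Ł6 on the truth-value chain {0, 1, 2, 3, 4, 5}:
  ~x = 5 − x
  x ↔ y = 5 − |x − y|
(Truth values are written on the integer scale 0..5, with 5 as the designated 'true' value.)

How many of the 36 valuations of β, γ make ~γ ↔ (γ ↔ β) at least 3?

25

value 5: 8 assignments (counts)
value 4: 10 assignments (counts)
value 3: 7 assignments (counts)
value 2: 6 assignments
value 1: 3 assignments
value 0: 2 assignments
So 25 of the 36 assignments meet the threshold.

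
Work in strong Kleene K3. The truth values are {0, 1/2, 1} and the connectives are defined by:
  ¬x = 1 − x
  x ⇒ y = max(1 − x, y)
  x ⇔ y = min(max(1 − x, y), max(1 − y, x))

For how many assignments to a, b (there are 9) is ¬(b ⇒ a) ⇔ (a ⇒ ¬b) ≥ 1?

2

a = 0, b = 0 ↦ 0  <
a = 0, b = 1/2 ↦ 1/2  <
a = 0, b = 1 ↦ 1  ≥
a = 1/2, b = 0 ↦ 0  <
a = 1/2, b = 1/2 ↦ 1/2  <
a = 1/2, b = 1 ↦ 1/2  <
a = 1, b = 0 ↦ 0  <
a = 1, b = 1/2 ↦ 1/2  <
a = 1, b = 1 ↦ 1  ≥
So 2 of the 9 assignments meet the threshold.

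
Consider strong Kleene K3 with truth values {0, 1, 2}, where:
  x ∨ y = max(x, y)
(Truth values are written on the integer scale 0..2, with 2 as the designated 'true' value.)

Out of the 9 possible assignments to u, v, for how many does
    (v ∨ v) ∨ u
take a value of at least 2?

u = 0, v = 0 ↦ 0  <
u = 0, v = 1 ↦ 1  <
u = 0, v = 2 ↦ 2  ≥
u = 1, v = 0 ↦ 1  <
u = 1, v = 1 ↦ 1  <
u = 1, v = 2 ↦ 2  ≥
u = 2, v = 0 ↦ 2  ≥
u = 2, v = 1 ↦ 2  ≥
u = 2, v = 2 ↦ 2  ≥
So 5 of the 9 assignments meet the threshold.

5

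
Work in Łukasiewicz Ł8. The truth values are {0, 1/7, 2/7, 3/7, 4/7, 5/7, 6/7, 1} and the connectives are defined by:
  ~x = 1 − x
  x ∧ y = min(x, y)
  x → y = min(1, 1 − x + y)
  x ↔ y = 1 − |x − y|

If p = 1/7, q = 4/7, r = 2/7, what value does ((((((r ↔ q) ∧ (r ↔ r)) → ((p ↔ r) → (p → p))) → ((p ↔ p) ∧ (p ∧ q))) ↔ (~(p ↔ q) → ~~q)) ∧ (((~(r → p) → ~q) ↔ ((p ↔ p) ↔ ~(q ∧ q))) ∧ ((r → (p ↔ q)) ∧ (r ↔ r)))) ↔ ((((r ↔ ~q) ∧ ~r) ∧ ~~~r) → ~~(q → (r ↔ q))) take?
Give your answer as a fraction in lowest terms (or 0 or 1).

r ↔ q = 2/7 ↔ 4/7 = 5/7
r ↔ r = 2/7 ↔ 2/7 = 1
(r ↔ q) ∧ (r ↔ r) = 5/7 ∧ 1 = 5/7
p ↔ r = 1/7 ↔ 2/7 = 6/7
p → p = 1/7 → 1/7 = 1
(p ↔ r) → (p → p) = 6/7 → 1 = 1
((r ↔ q) ∧ (r ↔ r)) → ((p ↔ r) → (p → p)) = 5/7 → 1 = 1
p ↔ p = 1/7 ↔ 1/7 = 1
p ∧ q = 1/7 ∧ 4/7 = 1/7
(p ↔ p) ∧ (p ∧ q) = 1 ∧ 1/7 = 1/7
(((r ↔ q) ∧ (r ↔ r)) → ((p ↔ r) → (p → p))) → ((p ↔ p) ∧ (p ∧ q)) = 1 → 1/7 = 1/7
p ↔ q = 1/7 ↔ 4/7 = 4/7
~(p ↔ q) = ~4/7 = 3/7
~q = ~4/7 = 3/7
~~q = ~3/7 = 4/7
~(p ↔ q) → ~~q = 3/7 → 4/7 = 1
((((r ↔ q) ∧ (r ↔ r)) → ((p ↔ r) → (p → p))) → ((p ↔ p) ∧ (p ∧ q))) ↔ (~(p ↔ q) → ~~q) = 1/7 ↔ 1 = 1/7
r → p = 2/7 → 1/7 = 6/7
~(r → p) = ~6/7 = 1/7
~q = ~4/7 = 3/7
~(r → p) → ~q = 1/7 → 3/7 = 1
p ↔ p = 1/7 ↔ 1/7 = 1
q ∧ q = 4/7 ∧ 4/7 = 4/7
~(q ∧ q) = ~4/7 = 3/7
(p ↔ p) ↔ ~(q ∧ q) = 1 ↔ 3/7 = 3/7
(~(r → p) → ~q) ↔ ((p ↔ p) ↔ ~(q ∧ q)) = 1 ↔ 3/7 = 3/7
p ↔ q = 1/7 ↔ 4/7 = 4/7
r → (p ↔ q) = 2/7 → 4/7 = 1
r ↔ r = 2/7 ↔ 2/7 = 1
(r → (p ↔ q)) ∧ (r ↔ r) = 1 ∧ 1 = 1
((~(r → p) → ~q) ↔ ((p ↔ p) ↔ ~(q ∧ q))) ∧ ((r → (p ↔ q)) ∧ (r ↔ r)) = 3/7 ∧ 1 = 3/7
(((((r ↔ q) ∧ (r ↔ r)) → ((p ↔ r) → (p → p))) → ((p ↔ p) ∧ (p ∧ q))) ↔ (~(p ↔ q) → ~~q)) ∧ (((~(r → p) → ~q) ↔ ((p ↔ p) ↔ ~(q ∧ q))) ∧ ((r → (p ↔ q)) ∧ (r ↔ r))) = 1/7 ∧ 3/7 = 1/7
~q = ~4/7 = 3/7
r ↔ ~q = 2/7 ↔ 3/7 = 6/7
~r = ~2/7 = 5/7
(r ↔ ~q) ∧ ~r = 6/7 ∧ 5/7 = 5/7
~r = ~2/7 = 5/7
~~r = ~5/7 = 2/7
~~~r = ~2/7 = 5/7
((r ↔ ~q) ∧ ~r) ∧ ~~~r = 5/7 ∧ 5/7 = 5/7
r ↔ q = 2/7 ↔ 4/7 = 5/7
q → (r ↔ q) = 4/7 → 5/7 = 1
~(q → (r ↔ q)) = ~1 = 0
~~(q → (r ↔ q)) = ~0 = 1
(((r ↔ ~q) ∧ ~r) ∧ ~~~r) → ~~(q → (r ↔ q)) = 5/7 → 1 = 1
((((((r ↔ q) ∧ (r ↔ r)) → ((p ↔ r) → (p → p))) → ((p ↔ p) ∧ (p ∧ q))) ↔ (~(p ↔ q) → ~~q)) ∧ (((~(r → p) → ~q) ↔ ((p ↔ p) ↔ ~(q ∧ q))) ∧ ((r → (p ↔ q)) ∧ (r ↔ r)))) ↔ ((((r ↔ ~q) ∧ ~r) ∧ ~~~r) → ~~(q → (r ↔ q))) = 1/7 ↔ 1 = 1/7

1/7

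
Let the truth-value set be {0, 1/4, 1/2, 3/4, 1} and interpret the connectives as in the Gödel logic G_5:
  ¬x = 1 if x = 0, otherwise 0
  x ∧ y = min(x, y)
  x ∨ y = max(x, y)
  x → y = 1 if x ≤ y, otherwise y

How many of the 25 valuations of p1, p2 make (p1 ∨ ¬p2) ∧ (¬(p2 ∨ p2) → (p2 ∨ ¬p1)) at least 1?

value 1: 5 assignments (counts)
value 3/4: 4 assignments
value 1/2: 4 assignments
value 1/4: 4 assignments
value 0: 8 assignments
So 5 of the 25 assignments meet the threshold.

5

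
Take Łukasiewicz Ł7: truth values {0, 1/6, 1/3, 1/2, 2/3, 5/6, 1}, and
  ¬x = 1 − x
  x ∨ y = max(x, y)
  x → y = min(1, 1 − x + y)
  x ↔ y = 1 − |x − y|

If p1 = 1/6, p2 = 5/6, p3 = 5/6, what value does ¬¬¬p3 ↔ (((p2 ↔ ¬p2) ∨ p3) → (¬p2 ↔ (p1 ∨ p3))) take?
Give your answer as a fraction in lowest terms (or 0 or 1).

2/3

¬p3 = ¬5/6 = 1/6
¬¬p3 = ¬1/6 = 5/6
¬¬¬p3 = ¬5/6 = 1/6
¬p2 = ¬5/6 = 1/6
p2 ↔ ¬p2 = 5/6 ↔ 1/6 = 1/3
(p2 ↔ ¬p2) ∨ p3 = 1/3 ∨ 5/6 = 5/6
¬p2 = ¬5/6 = 1/6
p1 ∨ p3 = 1/6 ∨ 5/6 = 5/6
¬p2 ↔ (p1 ∨ p3) = 1/6 ↔ 5/6 = 1/3
((p2 ↔ ¬p2) ∨ p3) → (¬p2 ↔ (p1 ∨ p3)) = 5/6 → 1/3 = 1/2
¬¬¬p3 ↔ (((p2 ↔ ¬p2) ∨ p3) → (¬p2 ↔ (p1 ∨ p3))) = 1/6 ↔ 1/2 = 2/3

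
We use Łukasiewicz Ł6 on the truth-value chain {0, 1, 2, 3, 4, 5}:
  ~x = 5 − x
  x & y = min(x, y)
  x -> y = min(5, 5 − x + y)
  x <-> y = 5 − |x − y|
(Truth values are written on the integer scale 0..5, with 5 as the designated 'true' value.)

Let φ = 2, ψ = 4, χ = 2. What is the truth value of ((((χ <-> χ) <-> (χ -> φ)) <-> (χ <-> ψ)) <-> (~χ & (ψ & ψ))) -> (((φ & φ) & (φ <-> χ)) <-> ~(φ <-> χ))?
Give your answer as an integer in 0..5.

3

χ <-> χ = 2 <-> 2 = 5
χ -> φ = 2 -> 2 = 5
(χ <-> χ) <-> (χ -> φ) = 5 <-> 5 = 5
χ <-> ψ = 2 <-> 4 = 3
((χ <-> χ) <-> (χ -> φ)) <-> (χ <-> ψ) = 5 <-> 3 = 3
~χ = ~2 = 3
ψ & ψ = 4 & 4 = 4
~χ & (ψ & ψ) = 3 & 4 = 3
(((χ <-> χ) <-> (χ -> φ)) <-> (χ <-> ψ)) <-> (~χ & (ψ & ψ)) = 3 <-> 3 = 5
φ & φ = 2 & 2 = 2
φ <-> χ = 2 <-> 2 = 5
(φ & φ) & (φ <-> χ) = 2 & 5 = 2
φ <-> χ = 2 <-> 2 = 5
~(φ <-> χ) = ~5 = 0
((φ & φ) & (φ <-> χ)) <-> ~(φ <-> χ) = 2 <-> 0 = 3
((((χ <-> χ) <-> (χ -> φ)) <-> (χ <-> ψ)) <-> (~χ & (ψ & ψ))) -> (((φ & φ) & (φ <-> χ)) <-> ~(φ <-> χ)) = 5 -> 3 = 3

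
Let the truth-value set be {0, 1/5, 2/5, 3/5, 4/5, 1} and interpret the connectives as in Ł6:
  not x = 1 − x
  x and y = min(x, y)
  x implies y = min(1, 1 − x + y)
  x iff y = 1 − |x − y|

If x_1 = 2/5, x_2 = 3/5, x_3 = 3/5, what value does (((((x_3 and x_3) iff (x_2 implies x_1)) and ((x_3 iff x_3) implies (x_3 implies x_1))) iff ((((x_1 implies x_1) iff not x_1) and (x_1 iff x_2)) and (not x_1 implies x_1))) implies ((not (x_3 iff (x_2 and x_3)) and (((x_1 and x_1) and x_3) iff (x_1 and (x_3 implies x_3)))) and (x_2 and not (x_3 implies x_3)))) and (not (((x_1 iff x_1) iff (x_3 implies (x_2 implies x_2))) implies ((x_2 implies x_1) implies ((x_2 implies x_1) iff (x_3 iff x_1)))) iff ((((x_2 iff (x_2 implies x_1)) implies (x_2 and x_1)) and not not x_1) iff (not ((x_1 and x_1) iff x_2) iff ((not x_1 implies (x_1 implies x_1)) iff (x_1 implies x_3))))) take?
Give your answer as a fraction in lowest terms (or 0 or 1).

1/5

x_3 and x_3 = 3/5 and 3/5 = 3/5
x_2 implies x_1 = 3/5 implies 2/5 = 4/5
(x_3 and x_3) iff (x_2 implies x_1) = 3/5 iff 4/5 = 4/5
x_3 iff x_3 = 3/5 iff 3/5 = 1
x_3 implies x_1 = 3/5 implies 2/5 = 4/5
(x_3 iff x_3) implies (x_3 implies x_1) = 1 implies 4/5 = 4/5
((x_3 and x_3) iff (x_2 implies x_1)) and ((x_3 iff x_3) implies (x_3 implies x_1)) = 4/5 and 4/5 = 4/5
x_1 implies x_1 = 2/5 implies 2/5 = 1
not x_1 = not 2/5 = 3/5
(x_1 implies x_1) iff not x_1 = 1 iff 3/5 = 3/5
x_1 iff x_2 = 2/5 iff 3/5 = 4/5
((x_1 implies x_1) iff not x_1) and (x_1 iff x_2) = 3/5 and 4/5 = 3/5
not x_1 = not 2/5 = 3/5
not x_1 implies x_1 = 3/5 implies 2/5 = 4/5
(((x_1 implies x_1) iff not x_1) and (x_1 iff x_2)) and (not x_1 implies x_1) = 3/5 and 4/5 = 3/5
(((x_3 and x_3) iff (x_2 implies x_1)) and ((x_3 iff x_3) implies (x_3 implies x_1))) iff ((((x_1 implies x_1) iff not x_1) and (x_1 iff x_2)) and (not x_1 implies x_1)) = 4/5 iff 3/5 = 4/5
x_2 and x_3 = 3/5 and 3/5 = 3/5
x_3 iff (x_2 and x_3) = 3/5 iff 3/5 = 1
not (x_3 iff (x_2 and x_3)) = not 1 = 0
x_1 and x_1 = 2/5 and 2/5 = 2/5
(x_1 and x_1) and x_3 = 2/5 and 3/5 = 2/5
x_3 implies x_3 = 3/5 implies 3/5 = 1
x_1 and (x_3 implies x_3) = 2/5 and 1 = 2/5
((x_1 and x_1) and x_3) iff (x_1 and (x_3 implies x_3)) = 2/5 iff 2/5 = 1
not (x_3 iff (x_2 and x_3)) and (((x_1 and x_1) and x_3) iff (x_1 and (x_3 implies x_3))) = 0 and 1 = 0
x_3 implies x_3 = 3/5 implies 3/5 = 1
not (x_3 implies x_3) = not 1 = 0
x_2 and not (x_3 implies x_3) = 3/5 and 0 = 0
(not (x_3 iff (x_2 and x_3)) and (((x_1 and x_1) and x_3) iff (x_1 and (x_3 implies x_3)))) and (x_2 and not (x_3 implies x_3)) = 0 and 0 = 0
((((x_3 and x_3) iff (x_2 implies x_1)) and ((x_3 iff x_3) implies (x_3 implies x_1))) iff ((((x_1 implies x_1) iff not x_1) and (x_1 iff x_2)) and (not x_1 implies x_1))) implies ((not (x_3 iff (x_2 and x_3)) and (((x_1 and x_1) and x_3) iff (x_1 and (x_3 implies x_3)))) and (x_2 and not (x_3 implies x_3))) = 4/5 implies 0 = 1/5
x_1 iff x_1 = 2/5 iff 2/5 = 1
x_2 implies x_2 = 3/5 implies 3/5 = 1
x_3 implies (x_2 implies x_2) = 3/5 implies 1 = 1
(x_1 iff x_1) iff (x_3 implies (x_2 implies x_2)) = 1 iff 1 = 1
x_2 implies x_1 = 3/5 implies 2/5 = 4/5
x_2 implies x_1 = 3/5 implies 2/5 = 4/5
x_3 iff x_1 = 3/5 iff 2/5 = 4/5
(x_2 implies x_1) iff (x_3 iff x_1) = 4/5 iff 4/5 = 1
(x_2 implies x_1) implies ((x_2 implies x_1) iff (x_3 iff x_1)) = 4/5 implies 1 = 1
((x_1 iff x_1) iff (x_3 implies (x_2 implies x_2))) implies ((x_2 implies x_1) implies ((x_2 implies x_1) iff (x_3 iff x_1))) = 1 implies 1 = 1
not (((x_1 iff x_1) iff (x_3 implies (x_2 implies x_2))) implies ((x_2 implies x_1) implies ((x_2 implies x_1) iff (x_3 iff x_1)))) = not 1 = 0
x_2 implies x_1 = 3/5 implies 2/5 = 4/5
x_2 iff (x_2 implies x_1) = 3/5 iff 4/5 = 4/5
x_2 and x_1 = 3/5 and 2/5 = 2/5
(x_2 iff (x_2 implies x_1)) implies (x_2 and x_1) = 4/5 implies 2/5 = 3/5
not x_1 = not 2/5 = 3/5
not not x_1 = not 3/5 = 2/5
((x_2 iff (x_2 implies x_1)) implies (x_2 and x_1)) and not not x_1 = 3/5 and 2/5 = 2/5
x_1 and x_1 = 2/5 and 2/5 = 2/5
(x_1 and x_1) iff x_2 = 2/5 iff 3/5 = 4/5
not ((x_1 and x_1) iff x_2) = not 4/5 = 1/5
not x_1 = not 2/5 = 3/5
x_1 implies x_1 = 2/5 implies 2/5 = 1
not x_1 implies (x_1 implies x_1) = 3/5 implies 1 = 1
x_1 implies x_3 = 2/5 implies 3/5 = 1
(not x_1 implies (x_1 implies x_1)) iff (x_1 implies x_3) = 1 iff 1 = 1
not ((x_1 and x_1) iff x_2) iff ((not x_1 implies (x_1 implies x_1)) iff (x_1 implies x_3)) = 1/5 iff 1 = 1/5
(((x_2 iff (x_2 implies x_1)) implies (x_2 and x_1)) and not not x_1) iff (not ((x_1 and x_1) iff x_2) iff ((not x_1 implies (x_1 implies x_1)) iff (x_1 implies x_3))) = 2/5 iff 1/5 = 4/5
not (((x_1 iff x_1) iff (x_3 implies (x_2 implies x_2))) implies ((x_2 implies x_1) implies ((x_2 implies x_1) iff (x_3 iff x_1)))) iff ((((x_2 iff (x_2 implies x_1)) implies (x_2 and x_1)) and not not x_1) iff (not ((x_1 and x_1) iff x_2) iff ((not x_1 implies (x_1 implies x_1)) iff (x_1 implies x_3)))) = 0 iff 4/5 = 1/5
(((((x_3 and x_3) iff (x_2 implies x_1)) and ((x_3 iff x_3) implies (x_3 implies x_1))) iff ((((x_1 implies x_1) iff not x_1) and (x_1 iff x_2)) and (not x_1 implies x_1))) implies ((not (x_3 iff (x_2 and x_3)) and (((x_1 and x_1) and x_3) iff (x_1 and (x_3 implies x_3)))) and (x_2 and not (x_3 implies x_3)))) and (not (((x_1 iff x_1) iff (x_3 implies (x_2 implies x_2))) implies ((x_2 implies x_1) implies ((x_2 implies x_1) iff (x_3 iff x_1)))) iff ((((x_2 iff (x_2 implies x_1)) implies (x_2 and x_1)) and not not x_1) iff (not ((x_1 and x_1) iff x_2) iff ((not x_1 implies (x_1 implies x_1)) iff (x_1 implies x_3))))) = 1/5 and 1/5 = 1/5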